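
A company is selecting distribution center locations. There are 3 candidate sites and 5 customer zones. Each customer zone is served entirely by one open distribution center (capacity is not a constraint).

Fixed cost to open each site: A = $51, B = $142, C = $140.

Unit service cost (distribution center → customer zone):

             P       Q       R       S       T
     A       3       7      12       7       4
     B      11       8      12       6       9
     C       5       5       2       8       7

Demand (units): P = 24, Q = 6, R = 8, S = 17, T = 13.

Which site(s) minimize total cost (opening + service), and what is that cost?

For any fixed open set, each customer zone goes to its cheapest open site; total = fixed + service.
{A}: P→A 3·24=72, Q→A 7·6=42, R→A 12·8=96, S→A 7·17=119, T→A 4·13=52. Service 381; fixed 51; total 432.
{A, C}: P→A 3·24=72, Q→C 5·6=30, R→C 2·8=16, S→A 7·17=119, T→A 4·13=52. Service 289; fixed 191; total 480.
{C}: service 393 + fixed 140 = 533
{A, B, C}: service 272 + fixed 333 = 605
No other subset beats 432.

Open A only; minimum total cost 432.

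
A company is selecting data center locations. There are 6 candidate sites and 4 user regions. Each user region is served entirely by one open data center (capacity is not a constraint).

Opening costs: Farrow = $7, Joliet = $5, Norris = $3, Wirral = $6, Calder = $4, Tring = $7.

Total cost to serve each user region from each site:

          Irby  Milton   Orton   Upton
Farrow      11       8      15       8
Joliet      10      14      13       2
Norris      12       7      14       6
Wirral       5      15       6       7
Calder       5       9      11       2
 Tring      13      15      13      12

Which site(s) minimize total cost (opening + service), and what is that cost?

Open Calder only; minimum total cost 31.

For any fixed open set, each user region goes to its cheapest open site; total = fixed + service.
{Calder}: Irby→Calder 5, Milton→Calder 9, Orton→Calder 11, Upton→Calder 2. Service 27; fixed 4; total 31.
{Norris, Calder}: Irby→Calder 5, Milton→Norris 7, Orton→Calder 11, Upton→Calder 2. Service 25; fixed 7; total 32.
{Wirral, Calder}: service 22 + fixed 10 = 32
{Farrow, Joliet, Norris, Wirral, Calder, Tring}: Irby→Wirral 5, Milton→Norris 7, Orton→Wirral 6, Upton→Joliet 2. Service 20; fixed 32; total 52.
No other subset beats 31.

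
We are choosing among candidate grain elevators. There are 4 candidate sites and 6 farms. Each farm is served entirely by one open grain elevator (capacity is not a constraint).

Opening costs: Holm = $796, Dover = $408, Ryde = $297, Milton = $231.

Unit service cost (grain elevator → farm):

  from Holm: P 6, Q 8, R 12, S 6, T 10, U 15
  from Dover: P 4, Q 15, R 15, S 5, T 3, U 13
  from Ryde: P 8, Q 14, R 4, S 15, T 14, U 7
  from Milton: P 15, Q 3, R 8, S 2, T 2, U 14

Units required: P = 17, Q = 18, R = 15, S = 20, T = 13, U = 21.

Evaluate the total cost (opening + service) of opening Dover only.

Each farm is assigned to its cheapest site among the open ones.
{Dover}: P→Dover 4·17=68, Q→Dover 15·18=270, R→Dover 15·15=225, S→Dover 5·20=100, T→Dover 3·13=39, U→Dover 13·21=273. Service 975; fixed 408; total 1383.

Total cost: 1383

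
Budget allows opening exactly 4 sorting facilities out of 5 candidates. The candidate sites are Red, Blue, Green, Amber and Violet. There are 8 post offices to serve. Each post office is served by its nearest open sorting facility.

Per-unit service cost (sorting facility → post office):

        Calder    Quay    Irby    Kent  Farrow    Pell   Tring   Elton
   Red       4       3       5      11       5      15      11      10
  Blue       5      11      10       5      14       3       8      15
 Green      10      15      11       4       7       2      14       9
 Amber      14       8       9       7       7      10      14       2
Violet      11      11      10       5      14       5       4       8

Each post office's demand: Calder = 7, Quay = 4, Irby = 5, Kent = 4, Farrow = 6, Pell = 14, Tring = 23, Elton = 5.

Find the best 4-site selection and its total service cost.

With exactly 4 open, each post office uses its cheapest among the chosen.
{Red, Green, Amber, Violet}: Calder→Red 4·7=28, Quay→Red 3·4=12, Irby→Red 5·5=25, Kent→Green 4·4=16, Farrow→Red 5·6=30, Pell→Green 2·14=28, Tring→Violet 4·23=92, Elton→Amber 2·5=10. Service cost 241.
{Red, Blue, Amber, Violet}: service cost 259
{Red, Blue, Green, Violet}: service cost 271
Among all 5 size-4 choices, {Red, Green, Amber, Violet} is lowest.

Choose Red, Green, Amber and Violet; total service cost 241.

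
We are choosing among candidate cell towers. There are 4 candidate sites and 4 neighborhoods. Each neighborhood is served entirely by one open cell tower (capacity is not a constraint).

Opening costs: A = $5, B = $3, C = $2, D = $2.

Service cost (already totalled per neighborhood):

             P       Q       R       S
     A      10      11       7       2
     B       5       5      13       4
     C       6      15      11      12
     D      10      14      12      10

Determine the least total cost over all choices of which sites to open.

For any fixed open set, each neighborhood goes to its cheapest open site; total = fixed + service.
{A, B}: P→B 5, Q→B 5, R→A 7, S→A 2. Service 19; fixed 8; total 27.
{A, B, C}: P→B 5, Q→B 5, R→A 7, S→A 2. Service 19; fixed 10; total 29.
{A, B, D}: service 19 + fixed 10 = 29
{A, B, C, D}: P→B 5, Q→B 5, R→A 7, S→A 2. Service 19; fixed 12; total 31.
No other subset beats 27.

Minimum total cost: 27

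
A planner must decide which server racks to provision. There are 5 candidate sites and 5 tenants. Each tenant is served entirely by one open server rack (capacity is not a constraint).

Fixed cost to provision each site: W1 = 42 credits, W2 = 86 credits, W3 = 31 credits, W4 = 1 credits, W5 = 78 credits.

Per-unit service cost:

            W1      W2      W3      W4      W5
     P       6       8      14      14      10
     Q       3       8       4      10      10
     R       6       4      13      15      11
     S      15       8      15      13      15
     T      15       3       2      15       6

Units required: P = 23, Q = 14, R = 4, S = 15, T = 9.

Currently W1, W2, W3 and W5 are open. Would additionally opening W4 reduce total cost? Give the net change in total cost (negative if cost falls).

Current service cost with {W1, W2, W3, W5}: 334.
Adding W4: each tenant re-picks its cheapest; new service cost 334, saving 0.
Extra fixed cost: 1. Net change = 1 − 0 = 1.
(Totals: 571 → 572.)

No — net change +1 (cost rises by 1).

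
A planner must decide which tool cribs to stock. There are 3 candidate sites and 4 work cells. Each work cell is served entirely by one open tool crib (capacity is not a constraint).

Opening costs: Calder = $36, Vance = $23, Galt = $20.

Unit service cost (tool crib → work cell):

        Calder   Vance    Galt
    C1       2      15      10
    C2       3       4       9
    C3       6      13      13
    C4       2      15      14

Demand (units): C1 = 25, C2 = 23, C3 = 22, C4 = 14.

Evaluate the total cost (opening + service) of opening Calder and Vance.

Total cost: 338

Each work cell is assigned to its cheapest site among the open ones.
{Calder, Vance}: C1→Calder 2·25=50, C2→Calder 3·23=69, C3→Calder 6·22=132, C4→Calder 2·14=28. Service 279; fixed 59; total 338.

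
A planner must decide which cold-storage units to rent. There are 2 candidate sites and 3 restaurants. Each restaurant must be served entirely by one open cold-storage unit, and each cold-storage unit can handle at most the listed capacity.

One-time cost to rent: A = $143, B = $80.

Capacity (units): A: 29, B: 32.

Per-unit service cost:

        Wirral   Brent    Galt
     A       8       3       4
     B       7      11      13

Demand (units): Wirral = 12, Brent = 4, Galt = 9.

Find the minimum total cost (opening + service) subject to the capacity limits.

Minimum total cost: 287

Open {A}: Wirral→A 8·12=96, Brent→A 3·4=12, Galt→A 4·9=36.
Loads: A carries 25/29. Service 144; fixed 143; total 287.
Next best feasible plan costs 325.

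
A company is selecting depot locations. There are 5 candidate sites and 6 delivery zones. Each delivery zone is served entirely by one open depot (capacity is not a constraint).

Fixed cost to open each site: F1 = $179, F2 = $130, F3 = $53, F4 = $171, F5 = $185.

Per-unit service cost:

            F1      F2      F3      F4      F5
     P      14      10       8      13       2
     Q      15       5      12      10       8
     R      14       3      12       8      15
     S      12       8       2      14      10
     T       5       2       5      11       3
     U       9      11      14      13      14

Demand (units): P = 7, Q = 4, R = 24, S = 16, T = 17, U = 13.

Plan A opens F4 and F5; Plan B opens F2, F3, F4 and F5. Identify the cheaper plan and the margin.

Plan A: {F4, F5}: P→F5 2·7=14, Q→F5 8·4=32, R→F4 8·24=192, S→F5 10·16=160, T→F5 3·17=51, U→F4 13·13=169. Service 618; fixed 356; total 974.
Plan B: {F2, F3, F4, F5}: P→F5 2·7=14, Q→F2 5·4=20, R→F2 3·24=72, S→F3 2·16=32, T→F2 2·17=34, U→F2 11·13=143. Service 315; fixed 539; total 854.
Difference: |974 − 854| = 120.

Plan B is cheaper by 120.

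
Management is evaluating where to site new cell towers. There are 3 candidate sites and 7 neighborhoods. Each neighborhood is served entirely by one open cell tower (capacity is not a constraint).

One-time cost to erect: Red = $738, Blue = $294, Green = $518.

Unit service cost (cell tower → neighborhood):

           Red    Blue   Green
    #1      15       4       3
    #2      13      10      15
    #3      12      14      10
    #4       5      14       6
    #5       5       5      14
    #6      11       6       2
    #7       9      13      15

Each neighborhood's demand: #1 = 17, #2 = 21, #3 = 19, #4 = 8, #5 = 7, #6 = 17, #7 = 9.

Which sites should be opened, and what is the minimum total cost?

For any fixed open set, each neighborhood goes to its cheapest open site; total = fixed + service.
{Blue}: #1→Blue 4·17=68, #2→Blue 10·21=210, #3→Blue 14·19=266, #4→Blue 14·8=112, #5→Blue 5·7=35, #6→Blue 6·17=102, #7→Blue 13·9=117. Service 910; fixed 294; total 1204.
{Green}: service 871 + fixed 518 = 1389
{Blue, Green}: #1→Green 3·17=51, #2→Blue 10·21=210, #3→Green 10·19=190, #4→Green 6·8=48, #5→Blue 5·7=35, #6→Green 2·17=34, #7→Blue 13·9=117. Service 685; fixed 812; total 1497.
{Red, Blue, Green}: #1→Green 3·17=51, #2→Blue 10·21=210, #3→Green 10·19=190, #4→Red 5·8=40, #5→Red 5·7=35, #6→Green 2·17=34, #7→Red 9·9=81. Service 641; fixed 1550; total 2191.
(All 7 nonempty subsets were checked; Blue only is lowest.)

Open Blue only; minimum total cost 1204.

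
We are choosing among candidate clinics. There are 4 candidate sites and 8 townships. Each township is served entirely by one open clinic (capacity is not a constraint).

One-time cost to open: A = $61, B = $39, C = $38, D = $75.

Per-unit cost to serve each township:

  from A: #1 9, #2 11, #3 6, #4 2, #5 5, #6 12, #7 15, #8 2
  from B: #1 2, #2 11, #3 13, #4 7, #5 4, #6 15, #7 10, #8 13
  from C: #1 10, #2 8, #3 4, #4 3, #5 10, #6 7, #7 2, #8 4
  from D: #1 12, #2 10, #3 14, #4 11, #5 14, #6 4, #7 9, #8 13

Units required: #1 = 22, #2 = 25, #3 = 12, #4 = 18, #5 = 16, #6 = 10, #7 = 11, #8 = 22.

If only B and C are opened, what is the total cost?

Total cost: 667

Each township is assigned to its cheapest site among the open ones.
{B, C}: #1→B 2·22=44, #2→C 8·25=200, #3→C 4·12=48, #4→C 3·18=54, #5→B 4·16=64, #6→C 7·10=70, #7→C 2·11=22, #8→C 4·22=88. Service 590; fixed 77; total 667.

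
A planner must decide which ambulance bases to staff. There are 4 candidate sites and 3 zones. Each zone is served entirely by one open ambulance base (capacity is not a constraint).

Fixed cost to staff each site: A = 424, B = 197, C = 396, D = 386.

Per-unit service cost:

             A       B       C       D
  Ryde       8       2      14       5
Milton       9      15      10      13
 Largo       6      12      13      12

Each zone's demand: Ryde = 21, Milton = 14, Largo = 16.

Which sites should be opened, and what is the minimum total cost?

For any fixed open set, each zone goes to its cheapest open site; total = fixed + service.
{B}: Ryde→B 2·21=42, Milton→B 15·14=210, Largo→B 12·16=192. Service 444; fixed 197; total 641.
{A}: Ryde→A 8·21=168, Milton→A 9·14=126, Largo→A 6·16=96. Service 390; fixed 424; total 814.
{D}: service 479 + fixed 386 = 865
{A, B, C, D}: service 264 + fixed 1403 = 1667
No other subset beats 641.

Open B only; minimum total cost 641.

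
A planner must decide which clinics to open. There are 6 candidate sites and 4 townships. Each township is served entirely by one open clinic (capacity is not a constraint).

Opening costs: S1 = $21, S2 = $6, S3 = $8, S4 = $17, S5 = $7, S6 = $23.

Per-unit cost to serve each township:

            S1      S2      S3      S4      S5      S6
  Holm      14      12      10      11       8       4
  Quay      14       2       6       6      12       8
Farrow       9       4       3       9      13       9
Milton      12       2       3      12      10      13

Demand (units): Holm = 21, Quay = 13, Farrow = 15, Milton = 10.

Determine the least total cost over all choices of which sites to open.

Minimum total cost: 212

For any fixed open set, each township goes to its cheapest open site; total = fixed + service.
{S2, S3, S6}: Holm→S6 4·21=84, Quay→S2 2·13=26, Farrow→S3 3·15=45, Milton→S2 2·10=20. Service 175; fixed 37; total 212.
{S2, S3, S5, S6}: service 175 + fixed 44 = 219
{S2, S6}: service 190 + fixed 29 = 219
{S1, S2, S3, S4, S5, S6}: service 175 + fixed 82 = 257
No other subset beats 212.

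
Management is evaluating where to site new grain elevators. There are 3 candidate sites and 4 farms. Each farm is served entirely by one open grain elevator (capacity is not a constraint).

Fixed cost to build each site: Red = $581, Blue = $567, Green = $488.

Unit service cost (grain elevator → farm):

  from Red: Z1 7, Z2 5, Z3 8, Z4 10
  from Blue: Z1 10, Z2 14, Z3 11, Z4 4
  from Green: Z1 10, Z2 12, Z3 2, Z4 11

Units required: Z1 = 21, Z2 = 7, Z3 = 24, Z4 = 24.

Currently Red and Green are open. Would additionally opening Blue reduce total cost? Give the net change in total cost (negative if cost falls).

Current service cost with {Red, Green}: 470.
Adding Blue: each farm re-picks its cheapest; new service cost 326, saving 144.
Extra fixed cost: 567. Net change = 567 − 144 = 423.
(Totals: 1539 → 1962.)

No — net change +423 (cost rises by 423).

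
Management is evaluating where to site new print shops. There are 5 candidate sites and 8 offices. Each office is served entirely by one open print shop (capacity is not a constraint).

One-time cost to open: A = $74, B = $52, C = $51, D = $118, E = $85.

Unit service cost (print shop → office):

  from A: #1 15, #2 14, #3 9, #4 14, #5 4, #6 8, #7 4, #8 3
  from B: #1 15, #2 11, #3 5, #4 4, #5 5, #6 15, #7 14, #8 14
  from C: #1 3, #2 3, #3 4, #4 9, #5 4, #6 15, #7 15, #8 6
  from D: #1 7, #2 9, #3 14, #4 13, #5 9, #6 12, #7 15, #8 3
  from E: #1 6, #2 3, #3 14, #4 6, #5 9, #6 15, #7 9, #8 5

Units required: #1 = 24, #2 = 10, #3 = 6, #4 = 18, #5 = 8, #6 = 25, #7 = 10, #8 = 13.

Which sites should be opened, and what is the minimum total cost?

For any fixed open set, each office goes to its cheapest open site; total = fixed + service.
{A, B, C}: #1→C 3·24=72, #2→C 3·10=30, #3→C 4·6=24, #4→B 4·18=72, #5→A 4·8=32, #6→A 8·25=200, #7→A 4·10=40, #8→A 3·13=39. Service 509; fixed 177; total 686.
{A, C}: service 599 + fixed 125 = 724
{A, C, E}: service 545 + fixed 210 = 755
{A, B, C, D, E}: #1→C 3·24=72, #2→C 3·10=30, #3→C 4·6=24, #4→B 4·18=72, #5→A 4·8=32, #6→A 8·25=200, #7→A 4·10=40, #8→A 3·13=39. Service 509; fixed 380; total 889.
No other subset beats 686.

Open A, B and C; minimum total cost 686.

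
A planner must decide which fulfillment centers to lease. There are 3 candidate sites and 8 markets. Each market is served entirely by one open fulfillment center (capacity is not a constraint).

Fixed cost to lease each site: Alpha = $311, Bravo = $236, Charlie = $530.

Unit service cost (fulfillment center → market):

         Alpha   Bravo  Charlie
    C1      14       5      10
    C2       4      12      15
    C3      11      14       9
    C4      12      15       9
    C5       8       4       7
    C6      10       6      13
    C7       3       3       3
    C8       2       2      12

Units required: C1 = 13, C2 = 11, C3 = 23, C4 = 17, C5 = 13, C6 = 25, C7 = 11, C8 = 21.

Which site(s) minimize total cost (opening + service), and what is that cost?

For any fixed open set, each market goes to its cheapest open site; total = fixed + service.
{Bravo}: C1→Bravo 5·13=65, C2→Bravo 12·11=132, C3→Bravo 14·23=322, C4→Bravo 15·17=255, C5→Bravo 4·13=52, C6→Bravo 6·25=150, C7→Bravo 3·11=33, C8→Bravo 2·21=42. Service 1051; fixed 236; total 1287.
{Alpha, Bravo}: C1→Bravo 5·13=65, C2→Alpha 4·11=44, C3→Alpha 11·23=253, C4→Alpha 12·17=204, C5→Bravo 4·13=52, C6→Bravo 6·25=150, C7→Alpha 3·11=33, C8→Alpha 2·21=42. Service 843; fixed 547; total 1390.
{Alpha}: service 1112 + fixed 311 = 1423
{Alpha, Bravo, Charlie}: service 746 + fixed 1077 = 1823
No other subset beats 1287.

Open Bravo only; minimum total cost 1287.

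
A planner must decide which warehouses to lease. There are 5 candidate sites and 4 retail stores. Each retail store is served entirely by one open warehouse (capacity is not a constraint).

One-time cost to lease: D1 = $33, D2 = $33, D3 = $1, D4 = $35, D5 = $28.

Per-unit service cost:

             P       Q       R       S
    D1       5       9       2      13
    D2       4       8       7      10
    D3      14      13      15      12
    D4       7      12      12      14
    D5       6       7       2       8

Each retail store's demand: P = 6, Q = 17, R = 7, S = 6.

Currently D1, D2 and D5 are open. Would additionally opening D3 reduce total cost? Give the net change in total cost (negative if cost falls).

No — net change +1 (cost rises by 1).

Current service cost with {D1, D2, D5}: 205.
Adding D3: each retail store re-picks its cheapest; new service cost 205, saving 0.
Extra fixed cost: 1. Net change = 1 − 0 = 1.
(Totals: 299 → 300.)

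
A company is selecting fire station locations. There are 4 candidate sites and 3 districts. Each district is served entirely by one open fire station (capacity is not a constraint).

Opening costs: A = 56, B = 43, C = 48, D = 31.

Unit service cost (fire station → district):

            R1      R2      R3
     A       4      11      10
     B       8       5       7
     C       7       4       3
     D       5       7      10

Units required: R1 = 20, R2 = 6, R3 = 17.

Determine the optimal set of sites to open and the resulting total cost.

For any fixed open set, each district goes to its cheapest open site; total = fixed + service.
{C, D}: R1→D 5·20=100, R2→C 4·6=24, R3→C 3·17=51. Service 175; fixed 79; total 254.
{A, C}: service 155 + fixed 104 = 259
{C}: R1→C 7·20=140, R2→C 4·6=24, R3→C 3·17=51. Service 215; fixed 48; total 263.
{A, B, C, D}: R1→A 4·20=80, R2→C 4·6=24, R3→C 3·17=51. Service 155; fixed 178; total 333.
(All 15 nonempty subsets were checked; C and D is lowest.)

Open C and D; minimum total cost 254.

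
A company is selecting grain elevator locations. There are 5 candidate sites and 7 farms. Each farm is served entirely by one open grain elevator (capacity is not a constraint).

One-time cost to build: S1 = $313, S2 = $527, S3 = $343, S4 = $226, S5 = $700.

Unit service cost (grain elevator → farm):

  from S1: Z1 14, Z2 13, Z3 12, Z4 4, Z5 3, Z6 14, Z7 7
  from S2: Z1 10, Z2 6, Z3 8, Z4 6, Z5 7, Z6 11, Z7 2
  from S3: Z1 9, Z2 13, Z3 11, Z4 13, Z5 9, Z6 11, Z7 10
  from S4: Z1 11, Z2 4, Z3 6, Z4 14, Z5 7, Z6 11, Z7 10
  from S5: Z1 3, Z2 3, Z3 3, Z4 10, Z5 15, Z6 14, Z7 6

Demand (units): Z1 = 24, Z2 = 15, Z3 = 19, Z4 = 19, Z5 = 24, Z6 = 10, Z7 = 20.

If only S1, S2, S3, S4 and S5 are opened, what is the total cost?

Each farm is assigned to its cheapest site among the open ones.
{S1, S2, S3, S4, S5}: Z1→S5 3·24=72, Z2→S5 3·15=45, Z3→S5 3·19=57, Z4→S1 4·19=76, Z5→S1 3·24=72, Z6→S2 11·10=110, Z7→S2 2·20=40. Service 472; fixed 2109; total 2581.

Total cost: 2581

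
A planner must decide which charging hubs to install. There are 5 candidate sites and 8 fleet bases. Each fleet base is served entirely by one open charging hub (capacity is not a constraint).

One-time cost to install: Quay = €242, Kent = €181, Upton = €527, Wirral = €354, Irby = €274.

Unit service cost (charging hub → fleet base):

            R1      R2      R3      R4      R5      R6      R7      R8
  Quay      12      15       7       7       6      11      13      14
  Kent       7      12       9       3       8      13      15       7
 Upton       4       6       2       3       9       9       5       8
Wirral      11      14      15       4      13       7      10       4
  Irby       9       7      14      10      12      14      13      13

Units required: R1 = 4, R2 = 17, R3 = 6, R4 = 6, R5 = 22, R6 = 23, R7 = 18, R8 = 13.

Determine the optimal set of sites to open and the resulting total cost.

For any fixed open set, each fleet base goes to its cheapest open site; total = fixed + service.
{Upton}: R1→Upton 4·4=16, R2→Upton 6·17=102, R3→Upton 2·6=12, R4→Upton 3·6=18, R5→Upton 9·22=198, R6→Upton 9·23=207, R7→Upton 5·18=90, R8→Upton 8·13=104. Service 747; fixed 527; total 1274.
{Kent}: service 1140 + fixed 181 = 1321
{Kent, Wirral}: R1→Kent 7·4=28, R2→Kent 12·17=204, R3→Kent 9·6=54, R4→Kent 3·6=18, R5→Kent 8·22=176, R6→Wirral 7·23=161, R7→Wirral 10·18=180, R8→Wirral 4·13=52. Service 873; fixed 535; total 1408.
{Quay, Kent, Upton, Wirral, Irby}: service 583 + fixed 1578 = 2161
No other subset beats 1274.

Open Upton only; minimum total cost 1274.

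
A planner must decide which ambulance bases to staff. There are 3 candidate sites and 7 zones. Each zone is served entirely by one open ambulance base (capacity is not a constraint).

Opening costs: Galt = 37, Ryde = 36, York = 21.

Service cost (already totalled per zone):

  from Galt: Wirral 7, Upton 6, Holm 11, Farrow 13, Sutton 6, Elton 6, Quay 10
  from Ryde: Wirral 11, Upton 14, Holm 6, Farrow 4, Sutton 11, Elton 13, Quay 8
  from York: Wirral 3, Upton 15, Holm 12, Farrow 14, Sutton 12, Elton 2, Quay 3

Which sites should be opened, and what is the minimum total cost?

Open York only; minimum total cost 82.

For any fixed open set, each zone goes to its cheapest open site; total = fixed + service.
{York}: Wirral→York 3, Upton→York 15, Holm→York 12, Farrow→York 14, Sutton→York 12, Elton→York 2, Quay→York 3. Service 61; fixed 21; total 82.
{Galt}: Wirral→Galt 7, Upton→Galt 6, Holm→Galt 11, Farrow→Galt 13, Sutton→Galt 6, Elton→Galt 6, Quay→Galt 10. Service 59; fixed 37; total 96.
{Ryde, York}: Wirral→York 3, Upton→Ryde 14, Holm→Ryde 6, Farrow→Ryde 4, Sutton→Ryde 11, Elton→York 2, Quay→York 3. Service 43; fixed 57; total 100.
{Galt, Ryde, York}: Wirral→York 3, Upton→Galt 6, Holm→Ryde 6, Farrow→Ryde 4, Sutton→Galt 6, Elton→York 2, Quay→York 3. Service 30; fixed 94; total 124.
No other subset beats 82.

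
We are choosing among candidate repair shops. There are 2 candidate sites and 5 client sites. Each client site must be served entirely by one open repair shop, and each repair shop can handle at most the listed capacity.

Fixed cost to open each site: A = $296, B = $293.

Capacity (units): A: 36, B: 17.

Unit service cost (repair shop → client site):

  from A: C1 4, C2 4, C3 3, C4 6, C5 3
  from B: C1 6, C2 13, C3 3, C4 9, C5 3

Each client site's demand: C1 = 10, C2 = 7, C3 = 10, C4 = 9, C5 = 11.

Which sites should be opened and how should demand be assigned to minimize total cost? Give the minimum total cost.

Open {A, B}: C1→A 4·10=40, C2→A 4·7=28, C3→A 3·10=30, C4→A 6·9=54, C5→B 3·11=33.
Loads: A carries 36/36, B carries 11/17. Service 185; fixed 589; total 774.
Next best feasible plan costs 837.

Minimum total cost: 774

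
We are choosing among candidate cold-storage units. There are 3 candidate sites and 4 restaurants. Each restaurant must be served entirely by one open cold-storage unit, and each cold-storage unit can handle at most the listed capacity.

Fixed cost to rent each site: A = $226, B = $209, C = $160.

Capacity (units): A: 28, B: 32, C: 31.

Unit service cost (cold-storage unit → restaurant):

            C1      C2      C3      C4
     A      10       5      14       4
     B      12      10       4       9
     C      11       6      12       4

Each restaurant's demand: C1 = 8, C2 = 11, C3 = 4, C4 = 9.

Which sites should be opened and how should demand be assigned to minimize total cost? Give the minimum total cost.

Minimum total cost: 512

Open {B}: C1→B 12·8=96, C2→B 10·11=110, C3→B 4·4=16, C4→B 9·9=81.
Loads: B carries 32/32. Service 303; fixed 209; total 512.
Next best feasible plan costs 575.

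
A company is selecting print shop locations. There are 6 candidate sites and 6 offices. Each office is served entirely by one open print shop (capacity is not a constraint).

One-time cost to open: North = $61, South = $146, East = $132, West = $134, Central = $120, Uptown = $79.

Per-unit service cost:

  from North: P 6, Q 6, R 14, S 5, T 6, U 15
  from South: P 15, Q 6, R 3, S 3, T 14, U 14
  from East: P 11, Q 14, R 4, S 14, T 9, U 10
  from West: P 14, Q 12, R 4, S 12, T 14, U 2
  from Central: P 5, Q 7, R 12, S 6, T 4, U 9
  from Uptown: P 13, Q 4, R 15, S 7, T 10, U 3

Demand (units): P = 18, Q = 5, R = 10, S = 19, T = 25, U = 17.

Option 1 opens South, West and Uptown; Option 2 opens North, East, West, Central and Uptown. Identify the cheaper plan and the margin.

Option 1: {South, West, Uptown}: P→Uptown 13·18=234, Q→Uptown 4·5=20, R→South 3·10=30, S→South 3·19=57, T→Uptown 10·25=250, U→West 2·17=34. Service 625; fixed 359; total 984.
Option 2: {North, East, West, Central, Uptown}: P→Central 5·18=90, Q→Uptown 4·5=20, R→East 4·10=40, S→North 5·19=95, T→Central 4·25=100, U→West 2·17=34. Service 379; fixed 526; total 905.
Difference: |984 − 905| = 79.

Option 2 is cheaper by 79.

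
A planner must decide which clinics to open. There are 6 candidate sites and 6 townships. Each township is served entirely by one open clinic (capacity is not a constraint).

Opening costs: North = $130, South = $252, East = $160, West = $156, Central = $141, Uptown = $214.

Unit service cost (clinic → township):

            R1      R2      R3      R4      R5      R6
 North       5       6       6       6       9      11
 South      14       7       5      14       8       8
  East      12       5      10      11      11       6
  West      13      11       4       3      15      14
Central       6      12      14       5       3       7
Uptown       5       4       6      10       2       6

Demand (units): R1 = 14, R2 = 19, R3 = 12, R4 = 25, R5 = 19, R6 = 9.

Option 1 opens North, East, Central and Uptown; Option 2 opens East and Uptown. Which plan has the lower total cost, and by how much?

Option 1: {North, East, Central, Uptown}: R1→North 5·14=70, R2→Uptown 4·19=76, R3→North 6·12=72, R4→Central 5·25=125, R5→Uptown 2·19=38, R6→East 6·9=54. Service 435; fixed 645; total 1080.
Option 2: {East, Uptown}: R1→Uptown 5·14=70, R2→Uptown 4·19=76, R3→Uptown 6·12=72, R4→Uptown 10·25=250, R5→Uptown 2·19=38, R6→East 6·9=54. Service 560; fixed 374; total 934.
Difference: |1080 − 934| = 146.

Option 2 is cheaper by 146.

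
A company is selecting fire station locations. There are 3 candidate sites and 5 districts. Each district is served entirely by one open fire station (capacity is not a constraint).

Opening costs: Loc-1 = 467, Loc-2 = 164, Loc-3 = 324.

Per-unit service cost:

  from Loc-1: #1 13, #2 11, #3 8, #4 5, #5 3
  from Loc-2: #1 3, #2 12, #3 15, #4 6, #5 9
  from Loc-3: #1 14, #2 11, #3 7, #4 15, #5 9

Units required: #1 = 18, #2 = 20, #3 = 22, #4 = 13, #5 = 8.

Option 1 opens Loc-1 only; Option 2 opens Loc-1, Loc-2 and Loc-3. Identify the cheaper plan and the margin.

Option 1: {Loc-1}: #1→Loc-1 13·18=234, #2→Loc-1 11·20=220, #3→Loc-1 8·22=176, #4→Loc-1 5·13=65, #5→Loc-1 3·8=24. Service 719; fixed 467; total 1186.
Option 2: {Loc-1, Loc-2, Loc-3}: #1→Loc-2 3·18=54, #2→Loc-1 11·20=220, #3→Loc-3 7·22=154, #4→Loc-1 5·13=65, #5→Loc-1 3·8=24. Service 517; fixed 955; total 1472.
Difference: |1186 − 1472| = 286.

Option 1 is cheaper by 286.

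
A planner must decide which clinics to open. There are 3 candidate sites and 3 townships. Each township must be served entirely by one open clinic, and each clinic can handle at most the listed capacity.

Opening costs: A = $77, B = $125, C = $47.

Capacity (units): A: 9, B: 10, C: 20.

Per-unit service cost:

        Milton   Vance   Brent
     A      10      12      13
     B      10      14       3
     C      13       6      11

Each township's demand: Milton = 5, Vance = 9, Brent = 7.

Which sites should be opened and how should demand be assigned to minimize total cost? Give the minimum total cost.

Open {A, C}: Milton→A 10·5=50, Vance→C 6·9=54, Brent→C 11·7=77.
Loads: A carries 5/9, C carries 16/20. Service 181; fixed 124; total 305.
Next best feasible plan costs 312.

Minimum total cost: 305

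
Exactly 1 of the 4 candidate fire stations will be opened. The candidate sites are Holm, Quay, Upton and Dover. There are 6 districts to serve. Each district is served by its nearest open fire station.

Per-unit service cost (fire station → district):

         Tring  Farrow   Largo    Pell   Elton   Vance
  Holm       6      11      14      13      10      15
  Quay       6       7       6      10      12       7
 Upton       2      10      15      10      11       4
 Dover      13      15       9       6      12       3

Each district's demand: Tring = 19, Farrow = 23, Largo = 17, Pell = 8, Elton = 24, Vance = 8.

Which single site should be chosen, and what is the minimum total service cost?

With exactly 1 open, each district uses its cheapest among the chosen.
{Quay}: Tring→Quay 6·19=114, Farrow→Quay 7·23=161, Largo→Quay 6·17=102, Pell→Quay 10·8=80, Elton→Quay 12·24=288, Vance→Quay 7·8=56. Service cost 801.
{Upton}: service cost 899
{Holm}: service cost 1069
Among all 4 size-1 choices, {Quay} is lowest.

Choose Quay only; total service cost 801.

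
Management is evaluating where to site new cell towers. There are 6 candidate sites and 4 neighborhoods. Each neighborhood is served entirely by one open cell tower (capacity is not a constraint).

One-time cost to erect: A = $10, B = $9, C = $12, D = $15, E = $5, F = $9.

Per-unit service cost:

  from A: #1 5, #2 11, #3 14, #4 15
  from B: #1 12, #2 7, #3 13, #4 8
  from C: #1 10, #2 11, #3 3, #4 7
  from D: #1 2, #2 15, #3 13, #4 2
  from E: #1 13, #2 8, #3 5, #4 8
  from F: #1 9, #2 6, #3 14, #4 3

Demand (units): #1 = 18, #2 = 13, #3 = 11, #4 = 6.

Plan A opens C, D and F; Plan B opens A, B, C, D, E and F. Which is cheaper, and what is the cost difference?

Plan A: {C, D, F}: #1→D 2·18=36, #2→F 6·13=78, #3→C 3·11=33, #4→D 2·6=12. Service 159; fixed 36; total 195.
Plan B: {A, B, C, D, E, F}: #1→D 2·18=36, #2→F 6·13=78, #3→C 3·11=33, #4→D 2·6=12. Service 159; fixed 60; total 219.
Difference: |195 − 219| = 24.

Plan A is cheaper by 24.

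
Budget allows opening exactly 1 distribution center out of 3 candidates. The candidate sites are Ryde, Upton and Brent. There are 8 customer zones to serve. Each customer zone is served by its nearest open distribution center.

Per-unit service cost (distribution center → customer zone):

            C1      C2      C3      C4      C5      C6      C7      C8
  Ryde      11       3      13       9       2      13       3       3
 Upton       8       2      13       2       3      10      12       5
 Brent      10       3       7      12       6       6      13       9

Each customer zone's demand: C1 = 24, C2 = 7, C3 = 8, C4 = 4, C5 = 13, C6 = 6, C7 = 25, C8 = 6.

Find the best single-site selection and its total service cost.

With exactly 1 open, each customer zone uses its cheapest among the chosen.
{Ryde}: C1→Ryde 11·24=264, C2→Ryde 3·7=21, C3→Ryde 13·8=104, C4→Ryde 9·4=36, C5→Ryde 2·13=26, C6→Ryde 13·6=78, C7→Ryde 3·25=75, C8→Ryde 3·6=18. Service cost 622.
{Upton}: service cost 747
{Brent}: service cost 858
Among all 3 size-1 choices, {Ryde} is lowest.

Choose Ryde only; total service cost 622.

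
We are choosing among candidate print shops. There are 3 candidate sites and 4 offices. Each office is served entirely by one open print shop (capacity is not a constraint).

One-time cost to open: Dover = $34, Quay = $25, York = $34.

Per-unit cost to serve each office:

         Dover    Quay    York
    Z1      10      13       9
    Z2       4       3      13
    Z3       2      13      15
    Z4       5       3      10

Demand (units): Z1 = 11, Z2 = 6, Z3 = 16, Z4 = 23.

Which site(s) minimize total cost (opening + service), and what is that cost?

For any fixed open set, each office goes to its cheapest open site; total = fixed + service.
{Dover, Quay}: Z1→Dover 10·11=110, Z2→Quay 3·6=18, Z3→Dover 2·16=32, Z4→Quay 3·23=69. Service 229; fixed 59; total 288.
{Dover, Quay, York}: service 218 + fixed 93 = 311
{Dover}: service 281 + fixed 34 = 315
{Quay}: service 438 + fixed 25 = 463
No other subset beats 288.

Open Dover and Quay; minimum total cost 288.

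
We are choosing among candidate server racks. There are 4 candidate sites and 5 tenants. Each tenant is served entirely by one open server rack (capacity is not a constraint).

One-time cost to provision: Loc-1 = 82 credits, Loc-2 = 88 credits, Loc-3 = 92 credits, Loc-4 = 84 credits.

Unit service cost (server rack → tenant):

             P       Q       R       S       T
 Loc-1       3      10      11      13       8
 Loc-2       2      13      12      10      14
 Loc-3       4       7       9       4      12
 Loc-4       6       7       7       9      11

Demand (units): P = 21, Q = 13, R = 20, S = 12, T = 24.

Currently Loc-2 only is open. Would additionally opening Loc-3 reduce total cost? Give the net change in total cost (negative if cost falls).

Yes — net change −166 (cost falls by 166).

Current service cost with {Loc-2}: 907.
Adding Loc-3: each tenant re-picks its cheapest; new service cost 649, saving 258.
Extra fixed cost: 92. Net change = 92 − 258 = -166.
(Totals: 995 → 829.)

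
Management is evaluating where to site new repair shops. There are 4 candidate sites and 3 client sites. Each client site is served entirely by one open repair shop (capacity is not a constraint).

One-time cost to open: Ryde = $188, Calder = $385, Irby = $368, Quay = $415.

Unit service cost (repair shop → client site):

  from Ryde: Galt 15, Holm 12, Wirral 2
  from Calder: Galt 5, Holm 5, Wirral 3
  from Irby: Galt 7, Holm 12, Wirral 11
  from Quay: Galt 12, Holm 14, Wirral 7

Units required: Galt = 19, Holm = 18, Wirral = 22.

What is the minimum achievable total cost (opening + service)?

Minimum total cost: 636

For any fixed open set, each client site goes to its cheapest open site; total = fixed + service.
{Calder}: Galt→Calder 5·19=95, Holm→Calder 5·18=90, Wirral→Calder 3·22=66. Service 251; fixed 385; total 636.
{Ryde}: service 545 + fixed 188 = 733
{Ryde, Calder}: service 229 + fixed 573 = 802
{Ryde, Calder, Irby, Quay}: Galt→Calder 5·19=95, Holm→Calder 5·18=90, Wirral→Ryde 2·22=44. Service 229; fixed 1356; total 1585.
No other subset beats 636.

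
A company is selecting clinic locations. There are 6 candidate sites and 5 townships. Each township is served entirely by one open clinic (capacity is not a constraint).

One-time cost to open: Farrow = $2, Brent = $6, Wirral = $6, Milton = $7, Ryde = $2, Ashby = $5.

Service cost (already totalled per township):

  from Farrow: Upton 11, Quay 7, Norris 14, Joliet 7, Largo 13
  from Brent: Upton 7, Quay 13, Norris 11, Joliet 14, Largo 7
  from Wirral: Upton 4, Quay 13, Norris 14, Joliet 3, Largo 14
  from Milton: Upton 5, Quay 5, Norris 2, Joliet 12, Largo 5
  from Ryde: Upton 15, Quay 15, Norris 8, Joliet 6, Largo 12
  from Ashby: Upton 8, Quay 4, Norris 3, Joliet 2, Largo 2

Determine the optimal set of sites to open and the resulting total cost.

For any fixed open set, each township goes to its cheapest open site; total = fixed + service.
{Ashby}: Upton→Ashby 8, Quay→Ashby 4, Norris→Ashby 3, Joliet→Ashby 2, Largo→Ashby 2. Service 19; fixed 5; total 24.
{Farrow, Ashby}: Upton→Ashby 8, Quay→Ashby 4, Norris→Ashby 3, Joliet→Ashby 2, Largo→Ashby 2. Service 19; fixed 7; total 26.
{Wirral, Ashby}: Upton→Wirral 4, Quay→Ashby 4, Norris→Ashby 3, Joliet→Ashby 2, Largo→Ashby 2. Service 15; fixed 11; total 26.
{Farrow, Brent, Wirral, Milton, Ryde, Ashby}: service 14 + fixed 28 = 42
No other subset beats 24.

Open Ashby only; minimum total cost 24.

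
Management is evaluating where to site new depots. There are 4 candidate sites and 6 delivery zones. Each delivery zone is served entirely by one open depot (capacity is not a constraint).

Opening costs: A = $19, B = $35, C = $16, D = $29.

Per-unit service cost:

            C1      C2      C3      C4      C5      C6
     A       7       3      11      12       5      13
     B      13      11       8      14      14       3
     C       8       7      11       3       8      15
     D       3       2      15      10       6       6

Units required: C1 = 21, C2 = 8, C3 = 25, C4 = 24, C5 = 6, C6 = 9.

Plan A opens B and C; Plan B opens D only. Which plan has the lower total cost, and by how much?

Plan A is cheaper by 191.

Plan A: {B, C}: C1→C 8·21=168, C2→C 7·8=56, C3→B 8·25=200, C4→C 3·24=72, C5→C 8·6=48, C6→B 3·9=27. Service 571; fixed 51; total 622.
Plan B: {D}: C1→D 3·21=63, C2→D 2·8=16, C3→D 15·25=375, C4→D 10·24=240, C5→D 6·6=36, C6→D 6·9=54. Service 784; fixed 29; total 813.
Difference: |622 − 813| = 191.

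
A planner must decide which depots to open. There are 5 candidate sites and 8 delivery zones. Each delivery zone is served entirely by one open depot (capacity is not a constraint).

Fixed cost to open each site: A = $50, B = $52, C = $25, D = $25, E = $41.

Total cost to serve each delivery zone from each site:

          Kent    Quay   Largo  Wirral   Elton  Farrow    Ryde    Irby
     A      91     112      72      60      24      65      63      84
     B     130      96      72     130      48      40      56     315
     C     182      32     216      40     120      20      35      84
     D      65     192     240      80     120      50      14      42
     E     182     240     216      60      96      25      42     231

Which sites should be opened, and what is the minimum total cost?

Open A, C and D; minimum total cost 409.

For any fixed open set, each delivery zone goes to its cheapest open site; total = fixed + service.
{A, C, D}: Kent→D 65, Quay→C 32, Largo→A 72, Wirral→C 40, Elton→A 24, Farrow→C 20, Ryde→D 14, Irby→D 42. Service 309; fixed 100; total 409.
{B, C, D}: service 333 + fixed 102 = 435
{A, C, D, E}: service 309 + fixed 141 = 450
{A, B, C, D, E}: Kent→D 65, Quay→C 32, Largo→A 72, Wirral→C 40, Elton→A 24, Farrow→C 20, Ryde→D 14, Irby→D 42. Service 309; fixed 193; total 502.
No other subset beats 409.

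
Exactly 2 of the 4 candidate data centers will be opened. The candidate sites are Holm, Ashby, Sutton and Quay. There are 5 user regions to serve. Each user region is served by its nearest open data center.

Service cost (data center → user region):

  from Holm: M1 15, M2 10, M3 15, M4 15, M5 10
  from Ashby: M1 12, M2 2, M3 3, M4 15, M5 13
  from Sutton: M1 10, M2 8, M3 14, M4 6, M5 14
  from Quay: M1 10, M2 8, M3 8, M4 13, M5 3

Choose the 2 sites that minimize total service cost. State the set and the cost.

Choose Ashby and Quay; total service cost 31.

With exactly 2 open, each user region uses its cheapest among the chosen.
{Ashby, Quay}: M1→Quay 10, M2→Ashby 2, M3→Ashby 3, M4→Quay 13, M5→Quay 3. Service cost 31.
{Ashby, Sutton}: service cost 34
{Sutton, Quay}: service cost 35
Among all 6 size-2 choices, {Ashby, Quay} is lowest.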